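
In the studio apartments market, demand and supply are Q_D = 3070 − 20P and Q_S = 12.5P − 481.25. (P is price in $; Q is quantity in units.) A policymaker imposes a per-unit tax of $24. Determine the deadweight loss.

$2215.38

In inverse form: demand P = 153.5 − 0.05Q, supply P = 38.5 + 0.08Q.
Competitive equilibrium: 153.5 − 0.05Q = 38.5 + 0.08Q → Q* = 884.6154, P* = 109.2692.
With the tax, the buyer price exceeds the seller price by 24: (153.5 − 0.05Q) − (38.5 + 0.08Q) = 24 → Q' = 700.
ΔQ = 884.6154 − 700 = 184.6154; the wedge equals the tax, 24.
The triangle = ½ × 184.6154 × 24 = $2215.38.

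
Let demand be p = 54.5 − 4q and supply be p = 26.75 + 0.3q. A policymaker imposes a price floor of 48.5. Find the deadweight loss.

52.75

Competitive equilibrium: 54.5 − 4q = 26.75 + 0.3q → q* = 6.4535, p* = 28.686.
At the floor p = 48.5, quantity demanded = (54.5 − 48.5)/4 = 1.5.
Sellers' marginal cost at q' = 1.5: 26.75 + 0.3·1.5 = 27.2.
Δq = 6.4535 − 1.5 = 4.9535; wedge = 48.5 − 27.2 = 21.3.
Deadweight loss = ½ × 4.9535 × 21.3 = 52.75.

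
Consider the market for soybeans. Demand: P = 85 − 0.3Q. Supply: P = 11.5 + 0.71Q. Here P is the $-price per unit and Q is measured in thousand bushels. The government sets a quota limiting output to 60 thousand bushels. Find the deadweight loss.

Competitive equilibrium: 85 − 0.3Q = 11.5 + 0.71Q → Q* = 72.7723, P* = 63.1683.
At Q = 60: demand price = 85 − 0.3·60 = 67; supply price = 11.5 + 0.71·60 = 54.1.
ΔQ = 72.7723 − 60 = 12.7723; wedge = 67 − 54.1 = 12.9.
Welfare loss = ½ × 12.7723 × 12.9 = $82.38 thousand.

$82.38 thousand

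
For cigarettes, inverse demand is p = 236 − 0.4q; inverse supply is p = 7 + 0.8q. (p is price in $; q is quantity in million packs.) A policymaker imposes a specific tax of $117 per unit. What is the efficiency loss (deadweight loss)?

$5703.75 million

Competitive equilibrium: 236 − 0.4q = 7 + 0.8q → q* = 190.8333, p* = 159.6667.
With the tax, the buyer price exceeds the seller price by 117: (236 − 0.4q) − (7 + 0.8q) = 117 → q' = 93.3333.
Δq = 190.8333 − 93.3333 = 97.5; the wedge equals the tax, 117.
The triangle = ½ × 97.5 × 117 = $5703.75 million.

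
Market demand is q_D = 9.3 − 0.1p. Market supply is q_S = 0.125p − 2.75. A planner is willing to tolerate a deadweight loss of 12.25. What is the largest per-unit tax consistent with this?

21

In inverse form: demand p = 93 − 10q, supply p = 22 + 8q.
Competitive equilibrium: 93 − 10q = 22 + 8q → q* = 3.9444, p* = 53.5556.
A tax t gives Δq = t/18 and wedge t, so DWL = t²/36.
t²/36 = 12.25 → t² = 441 → t = 21.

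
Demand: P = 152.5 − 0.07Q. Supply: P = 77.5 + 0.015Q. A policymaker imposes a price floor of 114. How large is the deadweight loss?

Competitive equilibrium: 152.5 − 0.07Q = 77.5 + 0.015Q → Q* = 882.35294, P* = 90.73529.
At the floor P = 114, quantity demanded = (152.5 − 114)/0.07 = 550.
Sellers' marginal cost at Q' = 550: 77.5 + 0.015·550 = 85.75.
ΔQ = 882.35294 − 550 = 332.35294; wedge = 114 − 85.75 = 28.25.
Welfare loss = ½ × 332.35294 × 28.25 = 4694.49.

4694.49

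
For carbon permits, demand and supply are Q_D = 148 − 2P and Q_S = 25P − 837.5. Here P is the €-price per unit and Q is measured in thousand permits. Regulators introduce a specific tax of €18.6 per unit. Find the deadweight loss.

In inverse form: demand P = 74 − 0.5Q, supply P = 33.5 + 0.04Q.
Competitive equilibrium: 74 − 0.5Q = 33.5 + 0.04Q → Q* = 75, P* = 36.5.
With the tax, the buyer price exceeds the seller price by 18.6: (74 − 0.5Q) − (33.5 + 0.04Q) = 18.6 → Q' = 40.5556.
ΔQ = 75 − 40.5556 = 34.4444; the wedge equals the tax, 18.6.
DWL = ½ × 34.4444 × 18.6 = €320.33 thousand.

€320.33 thousand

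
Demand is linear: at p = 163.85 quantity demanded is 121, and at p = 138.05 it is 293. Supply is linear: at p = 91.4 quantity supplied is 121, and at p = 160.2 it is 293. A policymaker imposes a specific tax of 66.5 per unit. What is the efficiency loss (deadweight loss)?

Demand slope = (138.05 − 163.85)/(293 − 121) = −0.15, so p = 182 − 0.15q.
Supply slope = (160.2 − 91.4)/(293 − 121) = 0.4, so p = 43 + 0.4q.
Competitive equilibrium: 182 − 0.15q = 43 + 0.4q → q* = 252.7273, p* = 144.0909.
With the tax, the buyer price exceeds the seller price by 66.5: (182 − 0.15q) − (43 + 0.4q) = 66.5 → q' = 131.8182.
Δq = 252.7273 − 131.8182 = 120.9091; the wedge equals the tax, 66.5.
DWL = ½ × 120.9091 × 66.5 = 4020.23.

4020.23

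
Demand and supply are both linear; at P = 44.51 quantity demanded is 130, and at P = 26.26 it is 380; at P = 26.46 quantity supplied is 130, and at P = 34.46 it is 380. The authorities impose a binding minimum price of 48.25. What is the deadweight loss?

2614

Demand slope = (26.26 − 44.51)/(380 − 130) = −0.073, so P = 54 − 0.073Q.
Supply slope = (34.46 − 26.46)/(380 − 130) = 0.032, so P = 22.3 + 0.032Q.
Competitive equilibrium: 54 − 0.073Q = 22.3 + 0.032Q → Q* = 301.9048, P* = 31.961.
At the floor P = 48.25, quantity demanded = (54 − 48.25)/0.073 = 78.7671.
Sellers' marginal cost at Q' = 78.7671: 22.3 + 0.032·78.7671 = 24.8205.
ΔQ = 301.9048 − 78.7671 = 223.1377; wedge = 48.25 − 24.8205 = 23.4295.
DWL = ½ × 223.1377 × 23.4295 = 2614.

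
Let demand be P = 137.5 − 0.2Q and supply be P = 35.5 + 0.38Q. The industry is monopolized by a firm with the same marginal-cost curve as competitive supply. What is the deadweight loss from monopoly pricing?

Competitive equilibrium: 137.5 − 0.2Q = 35.5 + 0.38Q → Q* = 175.8621, P* = 102.3276.
Marginal revenue: MR = 137.5 − 0.4Q. Set MR = MC: 137.5 − 0.4Q = 35.5 + 0.38Q → Q_m = 130.7692.
Price P_m = 137.5 − 0.2·130.7692 = 111.3462; MC(Q_m) = 35.5 + 0.38·130.7692 = 85.1923.
Competitive Q* = 175.8621, so ΔQ = 45.0929; wedge = 111.3462 − 85.1923 = 26.1539.
Deadweight loss = ½ × 45.0929 × 26.1539 = 589.68.

589.68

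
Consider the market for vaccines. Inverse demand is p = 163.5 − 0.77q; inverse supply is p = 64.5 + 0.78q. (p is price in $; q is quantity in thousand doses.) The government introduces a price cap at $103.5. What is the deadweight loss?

Competitive equilibrium: 163.5 − 0.77q = 64.5 + 0.78q → q* = 63.871, p* = 114.3194.
At the ceiling p = 103.5, quantity supplied = (103.5 − 64.5)/0.78 = 50.
Willingness to pay at q' = 50: 163.5 − 0.77·50 = 125.
Δq = 63.871 − 50 = 13.871; wedge = 125 − 103.5 = 21.5.
DWL = ½ × 13.871 × 21.5 = $149.11 thousand.

$149.11 thousand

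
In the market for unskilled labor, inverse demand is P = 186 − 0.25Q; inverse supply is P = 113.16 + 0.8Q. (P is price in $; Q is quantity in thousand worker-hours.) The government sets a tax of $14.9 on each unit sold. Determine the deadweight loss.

$105.72 thousand

Competitive equilibrium: 186 − 0.25Q = 113.16 + 0.8Q → Q* = 69.3714, P* = 168.6571.
With the tax, the buyer price exceeds the seller price by 14.9: (186 − 0.25Q) − (113.16 + 0.8Q) = 14.9 → Q' = 55.181.
ΔQ = 69.3714 − 55.181 = 14.1904; the wedge equals the tax, 14.9.
The triangle = ½ × 14.1904 × 14.9 = $105.72 thousand.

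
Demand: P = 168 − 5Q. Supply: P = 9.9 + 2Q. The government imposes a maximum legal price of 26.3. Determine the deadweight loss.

724.32

Competitive equilibrium: 168 − 5Q = 9.9 + 2Q → Q* = 22.5857, P* = 55.0714.
At the ceiling P = 26.3, quantity supplied = (26.3 − 9.9)/2 = 8.2.
Willingness to pay at Q' = 8.2: 168 − 5·8.2 = 127.
ΔQ = 22.5857 − 8.2 = 14.3857; wedge = 127 − 26.3 = 100.7.
DWL = ½ × 14.3857 × 100.7 = 724.32.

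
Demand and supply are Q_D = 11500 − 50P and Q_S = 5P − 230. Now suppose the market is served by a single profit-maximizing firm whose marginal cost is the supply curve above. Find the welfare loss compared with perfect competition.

534.34

In inverse form: demand P = 230 − 0.02Q, supply P = 46 + 0.2Q.
Competitive equilibrium: 230 − 0.02Q = 46 + 0.2Q → Q* = 836.36364, P* = 213.27273.
Marginal revenue: MR = 230 − 0.04Q. Set MR = MC: 230 − 0.04Q = 46 + 0.2Q → Q_m = 766.66667.
Price P_m = 230 − 0.02·766.66667 = 214.66667; MC(Q_m) = 46 + 0.2·766.66667 = 199.33333.
Competitive Q* = 836.36364, so ΔQ = 69.69697; wedge = 214.66667 − 199.33333 = 15.33334.
Deadweight loss = ½ × 69.69697 × 15.33334 = 534.34.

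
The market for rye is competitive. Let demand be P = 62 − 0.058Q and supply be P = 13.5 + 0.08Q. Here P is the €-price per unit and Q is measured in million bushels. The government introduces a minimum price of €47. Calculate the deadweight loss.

€594.58 million

Competitive equilibrium: 62 − 0.058Q = 13.5 + 0.08Q → Q* = 351.4493, P* = 41.6159.
At the floor P = 47, quantity demanded = (62 − 47)/0.058 = 258.6207.
Sellers' marginal cost at Q' = 258.6207: 13.5 + 0.08·258.6207 = 34.1897.
ΔQ = 351.4493 − 258.6207 = 92.8286; wedge = 47 − 34.1897 = 12.8103.
Welfare loss = ½ × 92.8286 × 12.8103 = €594.58 million.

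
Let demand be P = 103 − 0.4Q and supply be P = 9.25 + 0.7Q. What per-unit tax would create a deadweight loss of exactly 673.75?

38.5

Competitive equilibrium: 103 − 0.4Q = 9.25 + 0.7Q → Q* = 85.2273, P* = 68.9091.
A tax t gives ΔQ = t/1.1 and wedge t, so DWL = t²/2.2.
t²/2.2 = 673.75 → t² = 1482.25 → t = 38.5.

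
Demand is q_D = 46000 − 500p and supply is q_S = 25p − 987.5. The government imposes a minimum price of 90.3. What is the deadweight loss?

3360

In inverse form: demand p = 92 − 0.002q, supply p = 39.5 + 0.04q.
Competitive equilibrium: 92 − 0.002q = 39.5 + 0.04q → q* = 1250, p* = 89.5.
At the floor p = 90.3, quantity demanded = (92 − 90.3)/0.002 = 850.
Sellers' marginal cost at q' = 850: 39.5 + 0.04·850 = 73.5.
Δq = 1250 − 850 = 400; wedge = 90.3 − 73.5 = 16.8.
Welfare loss = ½ × 400 × 16.8 = 3360.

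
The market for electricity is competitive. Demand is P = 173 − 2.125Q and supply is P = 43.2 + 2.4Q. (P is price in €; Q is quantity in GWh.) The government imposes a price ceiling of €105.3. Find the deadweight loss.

Competitive equilibrium: 173 − 2.125Q = 43.2 + 2.4Q → Q* = 28.6851, P* = 112.0442.
At the ceiling P = 105.3, quantity supplied = (105.3 − 43.2)/2.4 = 25.875.
Willingness to pay at Q' = 25.875: 173 − 2.125·25.875 = 118.0156.
ΔQ = 28.6851 − 25.875 = 2.8101; wedge = 118.0156 − 105.3 = 12.7156.
Deadweight loss = ½ × 2.8101 × 12.7156 = €17.87.

€17.87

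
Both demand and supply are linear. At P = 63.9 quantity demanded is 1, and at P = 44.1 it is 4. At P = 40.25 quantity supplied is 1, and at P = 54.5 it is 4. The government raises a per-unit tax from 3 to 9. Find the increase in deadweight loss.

Demand slope = (44.1 − 63.9)/(4 − 1) = −6.6, so P = 70.5 − 6.6Q.
Supply slope = (54.5 − 40.25)/(4 − 1) = 4.75, so P = 35.5 + 4.75Q.
Competitive equilibrium: 70.5 − 6.6Q = 35.5 + 4.75Q → Q* = 3.0837, P* = 50.1476.
For a per-unit tax t: ΔQ = t/11.35, so DWL = ½·t·(t/11.35) = t²/22.7.
At t = 3: DWL = 0.396. At t = 9: DWL = 3.568.
Increase = 3.568 − 0.396 = 3.17.

3.17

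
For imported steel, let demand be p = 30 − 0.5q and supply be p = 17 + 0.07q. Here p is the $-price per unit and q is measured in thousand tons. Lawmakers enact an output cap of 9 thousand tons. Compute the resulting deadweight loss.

Competitive equilibrium: 30 − 0.5q = 17 + 0.07q → q* = 22.807, p* = 18.5965.
At q = 9: demand price = 30 − 0.5·9 = 25.5; supply price = 17 + 0.07·9 = 17.63.
Δq = 22.807 − 9 = 13.807; wedge = 25.5 − 17.63 = 7.87.
The triangle = ½ × 13.807 × 7.87 = $54.33 thousand.

$54.33 thousand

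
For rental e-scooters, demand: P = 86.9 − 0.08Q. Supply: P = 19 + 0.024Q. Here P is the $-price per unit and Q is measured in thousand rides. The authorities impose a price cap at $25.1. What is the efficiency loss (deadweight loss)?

$8266.75 thousand

Competitive equilibrium: 86.9 − 0.08Q = 19 + 0.024Q → Q* = 652.88462, P* = 34.66923.
At the ceiling P = 25.1, quantity supplied = (25.1 − 19)/0.024 = 254.16667.
Willingness to pay at Q' = 254.16667: 86.9 − 0.08·254.16667 = 66.56667.
ΔQ = 652.88462 − 254.16667 = 398.71795; wedge = 66.56667 − 25.1 = 41.46667.
Deadweight loss = ½ × 398.71795 × 41.46667 = $8266.75 thousand.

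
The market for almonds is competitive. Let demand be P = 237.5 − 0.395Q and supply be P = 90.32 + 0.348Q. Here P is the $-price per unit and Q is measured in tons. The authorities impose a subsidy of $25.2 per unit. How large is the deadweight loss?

Competitive equilibrium: 237.5 − 0.395Q = 90.32 + 0.348Q → Q* = 198.0888, P* = 159.2549.
The subsidy lowers effective supply by 25.2: P = 65.12 + 0.348Q.
New quantity: 237.5 − 0.395Q = 65.12 + 0.348Q → Q' = 232.0054.
Overproduction ΔQ = 232.0054 − 198.0888 = 33.9166; wedge = subsidy = 25.2.
Deadweight loss = ½ × 33.9166 × 25.2 = $427.35.

$427.35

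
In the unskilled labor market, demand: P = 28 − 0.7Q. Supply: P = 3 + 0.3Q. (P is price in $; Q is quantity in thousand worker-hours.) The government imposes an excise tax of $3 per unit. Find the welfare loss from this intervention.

Competitive equilibrium: 28 − 0.7Q = 3 + 0.3Q → Q* = 25, P* = 10.5.
With the tax, the buyer price exceeds the seller price by 3: (28 − 0.7Q) − (3 + 0.3Q) = 3 → Q' = 22.
ΔQ = 25 − 22 = 3; the wedge equals the tax, 3.
The triangle = ½ × 3 × 3 = $4.50 thousand.

$4.50 thousand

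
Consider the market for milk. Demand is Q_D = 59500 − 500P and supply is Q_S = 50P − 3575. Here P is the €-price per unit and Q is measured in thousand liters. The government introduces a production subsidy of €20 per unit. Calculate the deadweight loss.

€9090.91 thousand

In inverse form: demand P = 119 − 0.002Q, supply P = 71.5 + 0.02Q.
Competitive equilibrium: 119 − 0.002Q = 71.5 + 0.02Q → Q* = 2159.0909, P* = 114.6818.
The subsidy lowers effective supply by 20: P = 51.5 + 0.02Q.
New quantity: 119 − 0.002Q = 51.5 + 0.02Q → Q' = 3068.1818.
Overproduction ΔQ = 3068.1818 − 2159.0909 = 909.0909; wedge = subsidy = 20.
Deadweight loss = ½ × 909.0909 × 20 = €9090.91 thousand.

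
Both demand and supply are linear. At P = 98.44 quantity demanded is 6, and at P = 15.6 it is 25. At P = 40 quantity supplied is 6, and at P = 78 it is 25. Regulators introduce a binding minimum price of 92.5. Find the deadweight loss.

194.78

Demand slope = (15.6 − 98.44)/(25 − 6) = −4.36, so P = 124.6 − 4.36Q.
Supply slope = (78 − 40)/(25 − 6) = 2, so P = 28 + 2Q.
Competitive equilibrium: 124.6 − 4.36Q = 28 + 2Q → Q* = 15.1887, P* = 58.3774.
At the floor P = 92.5, quantity demanded = (124.6 − 92.5)/4.36 = 7.3624.
Sellers' marginal cost at Q' = 7.3624: 28 + 2·7.3624 = 42.7248.
ΔQ = 15.1887 − 7.3624 = 7.8263; wedge = 92.5 − 42.7248 = 49.7752.
The triangle = ½ × 7.8263 × 49.7752 = 194.78.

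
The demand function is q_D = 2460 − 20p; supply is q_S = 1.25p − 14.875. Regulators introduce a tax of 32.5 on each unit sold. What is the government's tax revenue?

3005.29

In inverse form: demand p = 123 − 0.05q, supply p = 11.9 + 0.8q.
Competitive equilibrium: 123 − 0.05q = 11.9 + 0.8q → q* = 130.7059, p* = 116.4647.
With the tax, the buyer price exceeds the seller price by 32.5: (123 − 0.05q) − (11.9 + 0.8q) = 32.5 → q' = 92.4706.
Tax revenue = 32.5 × 92.4706 = 3005.29.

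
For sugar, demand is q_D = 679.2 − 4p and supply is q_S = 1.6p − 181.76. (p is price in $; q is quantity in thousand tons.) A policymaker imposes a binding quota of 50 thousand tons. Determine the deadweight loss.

$88.57 thousand

In inverse form: demand p = 169.8 − 0.25q, supply p = 113.6 + 0.625q.
Competitive equilibrium: 169.8 − 0.25q = 113.6 + 0.625q → q* = 64.2286, p* = 153.7429.
At q = 50: demand price = 169.8 − 0.25·50 = 157.3; supply price = 113.6 + 0.625·50 = 144.85.
Δq = 64.2286 − 50 = 14.2286; wedge = 157.3 − 144.85 = 12.45.
The triangle = ½ × 14.2286 × 12.45 = $88.57 thousand.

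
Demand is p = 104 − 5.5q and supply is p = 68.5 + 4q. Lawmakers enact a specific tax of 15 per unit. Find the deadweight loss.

Competitive equilibrium: 104 − 5.5q = 68.5 + 4q → q* = 3.7368, p* = 83.4474.
With the tax, the buyer price exceeds the seller price by 15: (104 − 5.5q) − (68.5 + 4q) = 15 → q' = 2.1579.
Δq = 3.7368 − 2.1579 = 1.5789; the wedge equals the tax, 15.
DWL = ½ × 1.5789 × 15 = 11.84.

11.84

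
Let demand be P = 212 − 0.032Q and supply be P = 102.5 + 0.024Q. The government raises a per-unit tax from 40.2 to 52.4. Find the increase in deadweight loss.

Competitive equilibrium: 212 − 0.032Q = 102.5 + 0.024Q → Q* = 1955.3571, P* = 149.4286.
For a per-unit tax t: ΔQ = t/0.056, so DWL = ½·t·(t/0.056) = t²/0.112.
At t = 40.2: DWL = 14428.929. At t = 52.4: DWL = 24515.714.
Increase = 24515.714 − 14428.929 = 10086.79.

10086.79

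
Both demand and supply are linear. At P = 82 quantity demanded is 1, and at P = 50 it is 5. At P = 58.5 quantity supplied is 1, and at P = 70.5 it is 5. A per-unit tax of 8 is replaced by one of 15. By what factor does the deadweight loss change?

3.516

Demand slope = (50 − 82)/(5 − 1) = −8, so P = 90 − 8Q.
Supply slope = (70.5 − 58.5)/(5 − 1) = 3, so P = 55.5 + 3Q.
Competitive equilibrium: 90 − 8Q = 55.5 + 3Q → Q* = 3.1364, P* = 64.9091.
For a per-unit tax t: ΔQ = t/11, so DWL = ½·t·(t/11) = t²/22.
At t = 8: DWL = 2.909. At t = 15: DWL = 10.227.
Ratio = (15/8)² = 3.516.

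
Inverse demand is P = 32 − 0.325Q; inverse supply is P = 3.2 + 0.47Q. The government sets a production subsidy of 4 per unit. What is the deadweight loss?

Competitive equilibrium: 32 − 0.325Q = 3.2 + 0.47Q → Q* = 36.2264, P* = 20.2264.
The subsidy lowers effective supply by 4: P = 0.47Q − 0.8.
New quantity: 32 − 0.325Q = 0.47Q − 0.8 → Q' = 41.2579.
Overproduction ΔQ = 41.2579 − 36.2264 = 5.0315; wedge = subsidy = 4.
The triangle = ½ × 5.0315 × 4 = 10.06.

10.06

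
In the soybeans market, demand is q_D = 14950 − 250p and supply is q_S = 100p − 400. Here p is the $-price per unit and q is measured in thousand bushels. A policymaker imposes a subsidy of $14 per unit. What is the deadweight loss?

$7000 thousand

In inverse form: demand p = 59.8 − 0.004q, supply p = 4 + 0.01q.
Competitive equilibrium: 59.8 − 0.004q = 4 + 0.01q → q* = 3985.7143, p* = 43.8571.
The subsidy lowers effective supply by 14: p = 0.01q − 10.
New quantity: 59.8 − 0.004q = 0.01q − 10 → q' = 4985.7143.
Overproduction Δq = 4985.7143 − 3985.7143 = 1000; wedge = subsidy = 14.
The triangle = ½ × 1000 × 14 = $7000 thousand.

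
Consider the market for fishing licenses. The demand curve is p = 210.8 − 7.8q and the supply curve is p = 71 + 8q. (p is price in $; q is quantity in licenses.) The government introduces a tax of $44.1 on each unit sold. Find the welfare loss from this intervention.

Competitive equilibrium: 210.8 − 7.8q = 71 + 8q → q* = 8.8481, p* = 141.7848.
With the tax, the buyer price exceeds the seller price by 44.1: (210.8 − 7.8q) − (71 + 8q) = 44.1 → q' = 6.057.
Δq = 8.8481 − 6.057 = 2.7911; the wedge equals the tax, 44.1.
The triangle = ½ × 2.7911 × 44.1 = $61.54.

$61.54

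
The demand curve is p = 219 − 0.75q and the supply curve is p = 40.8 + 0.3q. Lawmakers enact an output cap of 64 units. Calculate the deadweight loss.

Competitive equilibrium: 219 − 0.75q = 40.8 + 0.3q → q* = 169.7143, p* = 91.7143.
At q = 64: demand price = 219 − 0.75·64 = 171; supply price = 40.8 + 0.3·64 = 60.
Δq = 169.7143 − 64 = 105.7143; wedge = 171 − 60 = 111.
The triangle = ½ × 105.7143 × 111 = 5867.14.

5867.14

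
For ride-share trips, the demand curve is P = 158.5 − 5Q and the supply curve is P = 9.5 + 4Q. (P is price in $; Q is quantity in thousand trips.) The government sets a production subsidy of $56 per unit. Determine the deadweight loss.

Competitive equilibrium: 158.5 − 5Q = 9.5 + 4Q → Q* = 16.5556, P* = 75.7222.
The subsidy lowers effective supply by 56: P = 4Q − 46.5.
New quantity: 158.5 − 5Q = 4Q − 46.5 → Q' = 22.7778.
Overproduction ΔQ = 22.7778 − 16.5556 = 6.2222; wedge = subsidy = 56.
DWL = ½ × 6.2222 × 56 = $174.22 thousand.

$174.22 thousand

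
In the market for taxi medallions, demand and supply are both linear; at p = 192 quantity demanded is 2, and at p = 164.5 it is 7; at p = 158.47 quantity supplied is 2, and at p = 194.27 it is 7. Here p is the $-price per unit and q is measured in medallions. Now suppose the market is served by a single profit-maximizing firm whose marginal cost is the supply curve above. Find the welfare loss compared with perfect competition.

Demand slope = (164.5 − 192)/(7 − 2) = −5.5, so p = 203 − 5.5q.
Supply slope = (194.27 − 158.47)/(7 − 2) = 7.16, so p = 144.15 + 7.16q.
Competitive equilibrium: 203 − 5.5q = 144.15 + 7.16q → q* = 4.6485, p* = 177.4333.
Marginal revenue: MR = 203 − 11q. Set MR = MC: 203 − 11q = 144.15 + 7.16q → q_m = 3.2406.
Price p_m = 203 − 5.5·3.2406 = 185.1767; MC(q_m) = 144.15 + 7.16·3.2406 = 167.3527.
Competitive q* = 4.6485, so Δq = 1.4079; wedge = 185.1767 − 167.3527 = 17.824.
The triangle = ½ × 1.4079 × 17.824 = $12.55.

$12.55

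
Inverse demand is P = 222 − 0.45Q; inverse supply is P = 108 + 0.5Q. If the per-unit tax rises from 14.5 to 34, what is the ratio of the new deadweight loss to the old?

5.498

Competitive equilibrium: 222 − 0.45Q = 108 + 0.5Q → Q* = 120, P* = 168.
For a per-unit tax t: ΔQ = t/0.95, so DWL = ½·t·(t/0.95) = t²/1.9.
At t = 14.5: DWL = 110.658. At t = 34: DWL = 608.421.
Ratio = (34/14.5)² = 5.498.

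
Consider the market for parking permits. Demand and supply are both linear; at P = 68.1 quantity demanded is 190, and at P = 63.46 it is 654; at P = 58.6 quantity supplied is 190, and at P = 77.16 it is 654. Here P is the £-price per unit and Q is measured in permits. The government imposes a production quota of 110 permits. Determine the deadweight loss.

Demand slope = (63.46 − 68.1)/(654 − 190) = −0.01, so P = 70 − 0.01Q.
Supply slope = (77.16 − 58.6)/(654 − 190) = 0.04, so P = 51 + 0.04Q.
Competitive equilibrium: 70 − 0.01Q = 51 + 0.04Q → Q* = 380, P* = 66.2.
At Q = 110: demand price = 70 − 0.01·110 = 68.9; supply price = 51 + 0.04·110 = 55.4.
ΔQ = 380 − 110 = 270; wedge = 68.9 − 55.4 = 13.5.
The triangle = ½ × 270 × 13.5 = £1822.50.

£1822.50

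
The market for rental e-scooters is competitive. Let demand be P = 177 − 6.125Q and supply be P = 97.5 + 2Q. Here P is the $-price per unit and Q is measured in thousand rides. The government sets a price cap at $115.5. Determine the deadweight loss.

$2.50 thousand

Competitive equilibrium: 177 − 6.125Q = 97.5 + 2Q → Q* = 9.7846, P* = 117.0692.
At the ceiling P = 115.5, quantity supplied = (115.5 − 97.5)/2 = 9.
Willingness to pay at Q' = 9: 177 − 6.125·9 = 121.875.
ΔQ = 9.7846 − 9 = 0.7846; wedge = 121.875 − 115.5 = 6.375.
Welfare loss = ½ × 0.7846 × 6.375 = $2.50 thousand.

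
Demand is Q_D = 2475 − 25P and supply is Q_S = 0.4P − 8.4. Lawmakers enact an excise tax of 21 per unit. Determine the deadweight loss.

In inverse form: demand P = 99 − 0.04Q, supply P = 21 + 2.5Q.
Competitive equilibrium: 99 − 0.04Q = 21 + 2.5Q → Q* = 30.7087, P* = 97.7717.
With the tax, the buyer price exceeds the seller price by 21: (99 − 0.04Q) − (21 + 2.5Q) = 21 → Q' = 22.4409.
ΔQ = 30.7087 − 22.4409 = 8.2678; the wedge equals the tax, 21.
Deadweight loss = ½ × 8.2678 × 21 = 86.81.

86.81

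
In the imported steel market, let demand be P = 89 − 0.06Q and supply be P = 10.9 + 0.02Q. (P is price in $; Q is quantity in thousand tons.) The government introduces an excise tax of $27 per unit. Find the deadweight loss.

$4556.25 thousand

Competitive equilibrium: 89 − 0.06Q = 10.9 + 0.02Q → Q* = 976.25, P* = 30.425.
With the tax, the buyer price exceeds the seller price by 27: (89 − 0.06Q) − (10.9 + 0.02Q) = 27 → Q' = 638.75.
ΔQ = 976.25 − 638.75 = 337.5; the wedge equals the tax, 27.
DWL = ½ × 337.5 × 27 = $4556.25 thousand.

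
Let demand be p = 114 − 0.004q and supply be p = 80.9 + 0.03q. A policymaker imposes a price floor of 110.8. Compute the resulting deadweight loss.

Competitive equilibrium: 114 − 0.004q = 80.9 + 0.03q → q* = 973.5294, p* = 110.1059.
At the floor p = 110.8, quantity demanded = (114 − 110.8)/0.004 = 800.
Sellers' marginal cost at q' = 800: 80.9 + 0.03·800 = 104.9.
Δq = 973.5294 − 800 = 173.5294; wedge = 110.8 − 104.9 = 5.9.
Welfare loss = ½ × 173.5294 × 5.9 = 511.91.

511.91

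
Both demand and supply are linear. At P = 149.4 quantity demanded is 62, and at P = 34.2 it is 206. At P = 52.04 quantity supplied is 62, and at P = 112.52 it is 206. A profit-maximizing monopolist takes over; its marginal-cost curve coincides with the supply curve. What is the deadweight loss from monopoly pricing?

Demand slope = (34.2 − 149.4)/(206 − 62) = −0.8, so P = 199 − 0.8Q.
Supply slope = (112.52 − 52.04)/(206 − 62) = 0.42, so P = 26 + 0.42Q.
Competitive equilibrium: 199 − 0.8Q = 26 + 0.42Q → Q* = 141.8033, P* = 85.5574.
Marginal revenue: MR = 199 − 1.6Q. Set MR = MC: 199 − 1.6Q = 26 + 0.42Q → Q_m = 85.6436.
Price P_m = 199 − 0.8·85.6436 = 130.4851; MC(Q_m) = 26 + 0.42·85.6436 = 61.9703.
Competitive Q* = 141.8033, so ΔQ = 56.1597; wedge = 130.4851 − 61.9703 = 68.5148.
DWL = ½ × 56.1597 × 68.5148 = 1923.89.

1923.89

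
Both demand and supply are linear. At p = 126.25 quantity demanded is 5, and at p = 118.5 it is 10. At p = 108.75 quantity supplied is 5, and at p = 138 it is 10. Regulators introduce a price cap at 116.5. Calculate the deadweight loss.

4

Demand slope = (118.5 − 126.25)/(10 − 5) = −1.55, so p = 134 − 1.55q.
Supply slope = (138 − 108.75)/(10 − 5) = 5.85, so p = 79.5 + 5.85q.
Competitive equilibrium: 134 − 1.55q = 79.5 + 5.85q → q* = 7.3649, p* = 122.5845.
At the ceiling p = 116.5, quantity supplied = (116.5 − 79.5)/5.85 = 6.3248.
Willingness to pay at q' = 6.3248: 134 − 1.55·6.3248 = 124.1966.
Δq = 7.3649 − 6.3248 = 1.0401; wedge = 124.1966 − 116.5 = 7.6966.
Deadweight loss = ½ × 1.0401 × 7.6966 = 4.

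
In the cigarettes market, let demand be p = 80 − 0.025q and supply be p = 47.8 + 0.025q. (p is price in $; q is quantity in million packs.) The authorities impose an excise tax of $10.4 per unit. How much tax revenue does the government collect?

$4534.40 million

Competitive equilibrium: 80 − 0.025q = 47.8 + 0.025q → q* = 644, p* = 63.9.
With the tax, the buyer price exceeds the seller price by 10.4: (80 − 0.025q) − (47.8 + 0.025q) = 10.4 → q' = 436.
Tax revenue = 10.4 × 436 = $4534.40 million.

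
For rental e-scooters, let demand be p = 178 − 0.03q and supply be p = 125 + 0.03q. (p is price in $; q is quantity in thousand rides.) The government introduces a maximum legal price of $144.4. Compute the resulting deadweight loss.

Competitive equilibrium: 178 − 0.03q = 125 + 0.03q → q* = 883.3333, p* = 151.5.
At the ceiling p = 144.4, quantity supplied = (144.4 − 125)/0.03 = 646.6667.
Willingness to pay at q' = 646.6667: 178 − 0.03·646.6667 = 158.6.
Δq = 883.3333 − 646.6667 = 236.6666; wedge = 158.6 − 144.4 = 14.2.
Deadweight loss = ½ × 236.6666 × 14.2 = $1680.33 thousand.

$1680.33 thousand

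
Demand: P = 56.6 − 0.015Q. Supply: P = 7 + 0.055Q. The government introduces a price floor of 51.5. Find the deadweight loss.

Competitive equilibrium: 56.6 − 0.015Q = 7 + 0.055Q → Q* = 708.5714, P* = 45.9714.
At the floor P = 51.5, quantity demanded = (56.6 − 51.5)/0.015 = 340.
Sellers' marginal cost at Q' = 340: 7 + 0.055·340 = 25.7.
ΔQ = 708.5714 − 340 = 368.5714; wedge = 51.5 − 25.7 = 25.8.
Welfare loss = ½ × 368.5714 × 25.8 = 4754.57.

4754.57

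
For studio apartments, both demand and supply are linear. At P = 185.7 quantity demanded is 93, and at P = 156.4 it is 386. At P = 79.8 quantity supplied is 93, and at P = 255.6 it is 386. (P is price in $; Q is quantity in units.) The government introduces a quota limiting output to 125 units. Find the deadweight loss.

Demand slope = (156.4 − 185.7)/(386 − 93) = −0.1, so P = 195 − 0.1Q.
Supply slope = (255.6 − 79.8)/(386 − 93) = 0.6, so P = 24 + 0.6Q.
Competitive equilibrium: 195 − 0.1Q = 24 + 0.6Q → Q* = 244.2857, P* = 170.5714.
At Q = 125: demand price = 195 − 0.1·125 = 182.5; supply price = 24 + 0.6·125 = 99.
ΔQ = 244.2857 − 125 = 119.2857; wedge = 182.5 − 99 = 83.5.
Welfare loss = ½ × 119.2857 × 83.5 = $4980.18.

$4980.18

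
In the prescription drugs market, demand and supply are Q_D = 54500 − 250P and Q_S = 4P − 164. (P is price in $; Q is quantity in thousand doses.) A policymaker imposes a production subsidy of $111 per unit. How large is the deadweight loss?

$24253.94 thousand

In inverse form: demand P = 218 − 0.004Q, supply P = 41 + 0.25Q.
Competitive equilibrium: 218 − 0.004Q = 41 + 0.25Q → Q* = 696.8504, P* = 215.2126.
The subsidy lowers effective supply by 111: P = 0.25Q − 70.
New quantity: 218 − 0.004Q = 0.25Q − 70 → Q' = 1133.8583.
Overproduction ΔQ = 1133.8583 − 696.8504 = 437.0079; wedge = subsidy = 111.
Welfare loss = ½ × 437.0079 × 111 = $24253.94 thousand.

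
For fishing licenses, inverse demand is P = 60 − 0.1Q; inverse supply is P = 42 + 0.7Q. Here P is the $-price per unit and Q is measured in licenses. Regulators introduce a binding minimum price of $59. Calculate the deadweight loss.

$62.50

Competitive equilibrium: 60 − 0.1Q = 42 + 0.7Q → Q* = 22.5, P* = 57.75.
At the floor P = 59, quantity demanded = (60 − 59)/0.1 = 10.
Sellers' marginal cost at Q' = 10: 42 + 0.7·10 = 49.
ΔQ = 22.5 − 10 = 12.5; wedge = 59 − 49 = 10.
Deadweight loss = ½ × 12.5 × 10 = $62.50.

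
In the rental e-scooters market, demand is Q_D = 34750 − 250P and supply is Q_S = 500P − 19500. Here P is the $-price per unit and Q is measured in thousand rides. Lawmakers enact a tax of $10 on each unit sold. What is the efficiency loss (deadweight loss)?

$8333.33 thousand

In inverse form: demand P = 139 − 0.004Q, supply P = 39 + 0.002Q.
Competitive equilibrium: 139 − 0.004Q = 39 + 0.002Q → Q* = 16666.6667, P* = 72.3333.
With the tax, the buyer price exceeds the seller price by 10: (139 − 0.004Q) − (39 + 0.002Q) = 10 → Q' = 15000.
ΔQ = 16666.6667 − 15000 = 1666.6667; the wedge equals the tax, 10.
Deadweight loss = ½ × 1666.6667 × 10 = $8333.33 thousand.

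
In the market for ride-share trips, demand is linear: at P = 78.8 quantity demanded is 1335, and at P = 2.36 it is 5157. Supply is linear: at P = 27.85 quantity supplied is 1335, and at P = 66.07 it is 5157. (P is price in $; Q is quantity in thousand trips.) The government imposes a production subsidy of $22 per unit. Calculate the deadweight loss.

Demand slope = (2.36 − 78.8)/(5157 − 1335) = −0.02, so P = 105.5 − 0.02Q.
Supply slope = (66.07 − 27.85)/(5157 − 1335) = 0.01, so P = 14.5 + 0.01Q.
Competitive equilibrium: 105.5 − 0.02Q = 14.5 + 0.01Q → Q* = 3033.3333, P* = 44.8333.
The subsidy lowers effective supply by 22: P = 0.01Q − 7.5.
New quantity: 105.5 − 0.02Q = 0.01Q − 7.5 → Q' = 3766.6667.
Overproduction ΔQ = 3766.6667 − 3033.3333 = 733.3334; wedge = subsidy = 22.
Welfare loss = ½ × 733.3334 × 22 = $8066.67 thousand.

$8066.67 thousand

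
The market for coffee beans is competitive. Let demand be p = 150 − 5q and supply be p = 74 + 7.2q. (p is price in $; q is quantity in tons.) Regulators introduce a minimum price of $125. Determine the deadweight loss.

$9.22

Competitive equilibrium: 150 − 5q = 74 + 7.2q → q* = 6.2295, p* = 118.8525.
At the floor p = 125, quantity demanded = (150 − 125)/5 = 5.
Sellers' marginal cost at q' = 5: 74 + 7.2·5 = 110.
Δq = 6.2295 − 5 = 1.2295; wedge = 125 − 110 = 15.
Welfare loss = ½ × 1.2295 × 15 = $9.22.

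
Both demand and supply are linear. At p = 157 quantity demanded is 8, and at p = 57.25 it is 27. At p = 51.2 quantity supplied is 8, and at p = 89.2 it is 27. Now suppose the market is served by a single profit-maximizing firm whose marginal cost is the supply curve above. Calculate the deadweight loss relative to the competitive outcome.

326.41

Demand slope = (57.25 − 157)/(27 − 8) = −5.25, so p = 199 − 5.25q.
Supply slope = (89.2 − 51.2)/(27 − 8) = 2, so p = 35.2 + 2q.
Competitive equilibrium: 199 − 5.25q = 35.2 + 2q → q* = 22.5931, p* = 80.3862.
Marginal revenue: MR = 199 − 10.5q. Set MR = MC: 199 − 10.5q = 35.2 + 2q → q_m = 13.104.
Price p_m = 199 − 5.25·13.104 = 130.204; MC(q_m) = 35.2 + 2·13.104 = 61.408.
Competitive q* = 22.5931, so Δq = 9.4891; wedge = 130.204 − 61.408 = 68.796.
The triangle = ½ × 9.4891 × 68.796 = 326.41.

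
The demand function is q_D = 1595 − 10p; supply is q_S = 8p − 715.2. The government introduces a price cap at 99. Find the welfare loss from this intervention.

6199.89

In inverse form: demand p = 159.5 − 0.1q, supply p = 89.4 + 0.125q.
Competitive equilibrium: 159.5 − 0.1q = 89.4 + 0.125q → q* = 311.55556, p* = 128.34444.
At the ceiling p = 99, quantity supplied = (99 − 89.4)/0.125 = 76.8.
Willingness to pay at q' = 76.8: 159.5 − 0.1·76.8 = 151.82.
Δq = 311.55556 − 76.8 = 234.75556; wedge = 151.82 − 99 = 52.82.
DWL = ½ × 234.75556 × 52.82 = 6199.89.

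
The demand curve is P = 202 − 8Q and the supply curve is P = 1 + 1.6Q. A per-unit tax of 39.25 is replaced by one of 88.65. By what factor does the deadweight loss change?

Competitive equilibrium: 202 − 8Q = 1 + 1.6Q → Q* = 20.9375, P* = 34.5.
For a per-unit tax t: ΔQ = t/9.6, so DWL = ½·t·(t/9.6) = t²/19.2.
At t = 39.25: DWL = 80.238. At t = 88.65: DWL = 409.314.
Ratio = (88.65/39.25)² = 5.101.

5.101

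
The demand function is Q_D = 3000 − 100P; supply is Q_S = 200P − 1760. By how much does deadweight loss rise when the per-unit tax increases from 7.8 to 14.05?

4552.08

In inverse form: demand P = 30 − 0.01Q, supply P = 8.8 + 0.005Q.
Competitive equilibrium: 30 − 0.01Q = 8.8 + 0.005Q → Q* = 1413.3333, P* = 15.8667.
For a per-unit tax t: ΔQ = t/0.015, so DWL = ½·t·(t/0.015) = t²/0.03.
At t = 7.8: DWL = 2028. At t = 14.05: DWL = 6580.083.
Increase = 6580.083 − 2028 = 4552.08.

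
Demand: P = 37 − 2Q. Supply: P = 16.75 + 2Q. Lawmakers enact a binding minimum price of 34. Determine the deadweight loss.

Competitive equilibrium: 37 − 2Q = 16.75 + 2Q → Q* = 5.0625, P* = 26.875.
At the floor P = 34, quantity demanded = (37 − 34)/2 = 1.5.
Sellers' marginal cost at Q' = 1.5: 16.75 + 2·1.5 = 19.75.
ΔQ = 5.0625 − 1.5 = 3.5625; wedge = 34 − 19.75 = 14.25.
DWL = ½ × 3.5625 × 14.25 = 25.38.

25.38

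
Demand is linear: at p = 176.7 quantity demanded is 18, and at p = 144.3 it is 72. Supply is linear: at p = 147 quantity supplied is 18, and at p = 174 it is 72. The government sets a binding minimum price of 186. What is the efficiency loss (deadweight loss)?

Demand slope = (144.3 − 176.7)/(72 − 18) = −0.6, so p = 187.5 − 0.6q.
Supply slope = (174 − 147)/(72 − 18) = 0.5, so p = 138 + 0.5q.
Competitive equilibrium: 187.5 − 0.6q = 138 + 0.5q → q* = 45, p* = 160.5.
At the floor p = 186, quantity demanded = (187.5 − 186)/0.6 = 2.5.
Sellers' marginal cost at q' = 2.5: 138 + 0.5·2.5 = 139.25.
Δq = 45 − 2.5 = 42.5; wedge = 186 − 139.25 = 46.75.
The triangle = ½ × 42.5 × 46.75 = 993.44.

993.44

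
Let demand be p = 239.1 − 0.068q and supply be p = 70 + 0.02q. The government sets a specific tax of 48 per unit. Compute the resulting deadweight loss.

13090.91

Competitive equilibrium: 239.1 − 0.068q = 70 + 0.02q → q* = 1921.5909, p* = 108.4318.
With the tax, the buyer price exceeds the seller price by 48: (239.1 − 0.068q) − (70 + 0.02q) = 48 → q' = 1376.1364.
Δq = 1921.5909 − 1376.1364 = 545.4545; the wedge equals the tax, 48.
DWL = ½ × 545.4545 × 48 = 13090.91.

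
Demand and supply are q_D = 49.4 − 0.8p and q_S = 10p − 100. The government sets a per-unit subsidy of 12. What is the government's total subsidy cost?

566.67

In inverse form: demand p = 61.75 − 1.25q, supply p = 10 + 0.1q.
Competitive equilibrium: 61.75 − 1.25q = 10 + 0.1q → q* = 38.3333, p* = 13.8333.
The subsidy lowers effective supply by 12: p = 0.1q − 2.
New quantity: 61.75 − 1.25q = 0.1q − 2 → q' = 47.2222.
Total subsidy cost = 12 × 47.2222 = 566.67.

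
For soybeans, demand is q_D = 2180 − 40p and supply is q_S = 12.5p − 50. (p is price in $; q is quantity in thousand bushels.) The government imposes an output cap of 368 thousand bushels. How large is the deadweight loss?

$669.81 thousand

In inverse form: demand p = 54.5 − 0.025q, supply p = 4 + 0.08q.
Competitive equilibrium: 54.5 − 0.025q = 4 + 0.08q → q* = 480.9524, p* = 42.4762.
At q = 368: demand price = 54.5 − 0.025·368 = 45.3; supply price = 4 + 0.08·368 = 33.44.
Δq = 480.9524 − 368 = 112.9524; wedge = 45.3 − 33.44 = 11.86.
Welfare loss = ½ × 112.9524 × 11.86 = $669.81 thousand.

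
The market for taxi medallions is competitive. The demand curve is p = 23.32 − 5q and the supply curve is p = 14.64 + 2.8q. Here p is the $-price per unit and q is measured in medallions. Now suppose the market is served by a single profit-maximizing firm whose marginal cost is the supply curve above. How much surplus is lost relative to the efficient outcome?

$0.74

Competitive equilibrium: 23.32 − 5q = 14.64 + 2.8q → q* = 1.1128, p* = 17.7559.
Marginal revenue: MR = 23.32 − 10q. Set MR = MC: 23.32 − 10q = 14.64 + 2.8q → q_m = 0.6781.
Price p_m = 23.32 − 5·0.6781 = 19.9295; MC(q_m) = 14.64 + 2.8·0.6781 = 16.5387.
Competitive q* = 1.1128, so Δq = 0.4347; wedge = 19.9295 − 16.5387 = 3.3908.
Welfare loss = ½ × 0.4347 × 3.3908 = $0.74.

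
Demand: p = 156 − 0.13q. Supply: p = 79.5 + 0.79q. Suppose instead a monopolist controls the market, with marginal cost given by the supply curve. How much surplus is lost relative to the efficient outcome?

48.75

Competitive equilibrium: 156 − 0.13q = 79.5 + 0.79q → q* = 83.15217, p* = 145.19022.
Marginal revenue: MR = 156 − 0.26q. Set MR = MC: 156 − 0.26q = 79.5 + 0.79q → q_m = 72.85714.
Price p_m = 156 − 0.13·72.85714 = 146.52857; MC(q_m) = 79.5 + 0.79·72.85714 = 137.05714.
Competitive q* = 83.15217, so Δq = 10.29503; wedge = 146.52857 − 137.05714 = 9.47143.
The triangle = ½ × 10.29503 × 9.47143 = 48.75.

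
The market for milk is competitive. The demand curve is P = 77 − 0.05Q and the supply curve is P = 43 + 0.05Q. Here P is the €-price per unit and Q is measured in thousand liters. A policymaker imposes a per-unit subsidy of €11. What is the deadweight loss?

€605 thousand

Competitive equilibrium: 77 − 0.05Q = 43 + 0.05Q → Q* = 340, P* = 60.
The subsidy lowers effective supply by 11: P = 32 + 0.05Q.
New quantity: 77 − 0.05Q = 32 + 0.05Q → Q' = 450.
Overproduction ΔQ = 450 − 340 = 110; wedge = subsidy = 11.
Deadweight loss = ½ × 110 × 11 = €605 thousand.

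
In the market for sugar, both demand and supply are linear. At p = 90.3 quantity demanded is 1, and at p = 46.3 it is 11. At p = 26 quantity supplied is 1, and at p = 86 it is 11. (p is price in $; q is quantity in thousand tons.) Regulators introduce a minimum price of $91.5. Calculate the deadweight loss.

Demand slope = (46.3 − 90.3)/(11 − 1) = −4.4, so p = 94.7 − 4.4q.
Supply slope = (86 − 26)/(11 − 1) = 6, so p = 20 + 6q.
Competitive equilibrium: 94.7 − 4.4q = 20 + 6q → q* = 7.1827, p* = 63.0962.
At the floor p = 91.5, quantity demanded = (94.7 − 91.5)/4.4 = 0.7273.
Sellers' marginal cost at q' = 0.7273: 20 + 6·0.7273 = 24.3638.
Δq = 7.1827 − 0.7273 = 6.4554; wedge = 91.5 − 24.3638 = 67.1362.
Welfare loss = ½ × 6.4554 × 67.1362 = $216.70 thousand.

$216.70 thousand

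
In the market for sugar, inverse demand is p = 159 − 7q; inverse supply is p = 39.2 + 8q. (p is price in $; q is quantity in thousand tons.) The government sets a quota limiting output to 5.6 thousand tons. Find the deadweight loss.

$42.72 thousand

Competitive equilibrium: 159 − 7q = 39.2 + 8q → q* = 7.9867, p* = 103.0933.
At q = 5.6: demand price = 159 − 7·5.6 = 119.8; supply price = 39.2 + 8·5.6 = 84.
Δq = 7.9867 − 5.6 = 2.3867; wedge = 119.8 − 84 = 35.8.
Welfare loss = ½ × 2.3867 × 35.8 = $42.72 thousand.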